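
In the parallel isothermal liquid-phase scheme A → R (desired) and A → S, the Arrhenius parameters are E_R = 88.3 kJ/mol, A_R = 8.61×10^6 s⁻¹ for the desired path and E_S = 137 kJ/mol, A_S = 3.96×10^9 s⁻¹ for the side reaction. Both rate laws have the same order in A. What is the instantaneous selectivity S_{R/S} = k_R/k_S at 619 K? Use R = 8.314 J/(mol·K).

Since both paths have the same order in A, the concentration cancels and S_{R/S} = k_R/k_S = (A_R/A_S)·exp[(E_S−E_R)/(RT)].
(E_S−E_R)/(RT) = (137−88.3)×10³/(8.314×619) = 48700/5146 = 9.463.
k_R/k_S = (8.61×10^6/3.96×10^9)·exp(9.463) = 0.002174 × 12874 = 28.0.

28.0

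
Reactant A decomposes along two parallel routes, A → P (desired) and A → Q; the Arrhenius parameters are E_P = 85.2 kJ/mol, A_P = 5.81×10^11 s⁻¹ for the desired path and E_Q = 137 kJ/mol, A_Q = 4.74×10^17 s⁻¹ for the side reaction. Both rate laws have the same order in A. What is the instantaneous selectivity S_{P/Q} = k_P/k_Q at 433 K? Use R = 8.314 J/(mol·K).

2.18

k_P/k_Q = (A_P/A_Q)·exp[−(E_P−E_Q)/(RT)] = (A_P/A_Q)·exp[(E_Q−E_P)/(RT)].
(E_Q−E_P)/(RT) = (137−85.2)×10³/(8.314×433) = 51800/3600 = 14.39.
k_P/k_Q = (5.81×10^11/4.74×10^17)·exp(14.39) = 1.226×10^-6 × 1.775×10^6 = 2.18.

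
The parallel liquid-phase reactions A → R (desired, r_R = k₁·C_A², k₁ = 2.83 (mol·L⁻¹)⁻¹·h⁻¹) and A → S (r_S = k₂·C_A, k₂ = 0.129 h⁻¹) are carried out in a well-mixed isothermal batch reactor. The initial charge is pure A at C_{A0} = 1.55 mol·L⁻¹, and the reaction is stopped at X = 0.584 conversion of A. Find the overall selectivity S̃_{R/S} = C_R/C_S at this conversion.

C_A = C_{A0}(1−X) = 0.6448 mol·L⁻¹.
Along a PFR/batch, dC_S/dC_A = −r_S/(r_R+r_S) = −k₂/(k₂+k₁·C_A).
Integrating from C_{A0} to C_A: C_S = (0.129/2.83)·ln[(0.129+2.83·1.55)/(0.129+2.83·0.645)] = 0.04558·ln(4.515/1.954) = 0.03819 mol·L⁻¹.
Then C_R = (C_{A0}−C_A) − C_S = 0.9052 − 0.03819 = 0.8670 mol·L⁻¹.
S̃_{R/S} = C_R/C_S = 0.8670/0.03819 = 22.7.

22.7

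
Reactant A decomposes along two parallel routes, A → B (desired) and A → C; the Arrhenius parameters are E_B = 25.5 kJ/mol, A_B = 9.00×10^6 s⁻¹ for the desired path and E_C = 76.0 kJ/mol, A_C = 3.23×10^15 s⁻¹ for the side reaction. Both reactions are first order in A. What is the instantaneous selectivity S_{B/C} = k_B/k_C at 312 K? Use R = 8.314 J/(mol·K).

With equal orders, S_{B/C} = k_B/k_C = (A_B/A_C)·exp[(E_C−E_B)/(RT)].
(E_C−E_B)/(RT) = (76.0−25.5)×10³/(8.314×312) = 50500/2594 = 19.47.
k_B/k_C = (9.00×10^6/3.23×10^15)·exp(19.47) = 2.786×10^-9 × 2.851×10^8 = 0.794.

0.794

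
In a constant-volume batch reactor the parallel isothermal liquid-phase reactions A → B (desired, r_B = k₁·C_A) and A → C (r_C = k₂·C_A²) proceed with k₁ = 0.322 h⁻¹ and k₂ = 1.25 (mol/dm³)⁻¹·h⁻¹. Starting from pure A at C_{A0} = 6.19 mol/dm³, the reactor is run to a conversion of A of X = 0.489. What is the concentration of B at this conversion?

0.163 mol/dm³

C_A = C_{A0}(1−X) = 3.163 mol/dm³.
Along a PFR/batch, dC_B/dC_A = −r_B/(r_B+r_C) = −k₁/(k₁+k₂·C_A).
Integrating from C_{A0} to C_A: C_B = (0.322/1.25)·ln[(0.322+1.25·6.19)/(0.322+1.25·3.16)] = 0.2576·ln(8.059/4.276) = 0.1633 mol/dm³.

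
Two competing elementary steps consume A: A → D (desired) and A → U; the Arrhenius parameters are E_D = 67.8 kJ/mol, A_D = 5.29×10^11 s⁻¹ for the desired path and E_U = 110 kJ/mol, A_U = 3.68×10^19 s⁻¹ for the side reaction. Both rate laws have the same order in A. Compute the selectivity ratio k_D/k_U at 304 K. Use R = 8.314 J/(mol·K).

0.256

k_D/k_U = (A_D/A_U)·exp[−(E_D−E_U)/(RT)] = (A_D/A_U)·exp[(E_U−E_D)/(RT)].
(E_U−E_D)/(RT) = (110−67.8)×10³/(8.314×304) = 42200/2527 = 16.70.
k_D/k_U = (5.29×10^11/3.68×10^19)·exp(16.70) = 1.437×10^-8 × 1.783×10^7 = 0.256.
Since E_D < E_U, lowering the temperature improves selectivity toward D.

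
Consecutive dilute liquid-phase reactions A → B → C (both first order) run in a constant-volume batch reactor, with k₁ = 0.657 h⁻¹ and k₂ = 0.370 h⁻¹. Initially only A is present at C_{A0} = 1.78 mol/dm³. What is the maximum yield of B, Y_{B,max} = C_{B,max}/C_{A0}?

Evaluating C_B at t_opt = ln(k₂/k₁)/(k₂−k₁) gives C_{B,max}/C_{A0} = (k₁/k₂)^[k₂/(k₂−k₁)].
= (0.657/0.370)^(0.370/(0.370−0.657)) = (1.776)^(-1.289) = 0.4770.

0.477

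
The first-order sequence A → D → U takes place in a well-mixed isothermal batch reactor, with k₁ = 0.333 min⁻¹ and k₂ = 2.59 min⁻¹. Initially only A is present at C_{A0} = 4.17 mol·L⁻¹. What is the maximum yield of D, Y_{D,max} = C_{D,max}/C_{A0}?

0.0950

For a first-order series the maximum intermediate yield is C_{D,max}/C_{A0} = (k₁/k₂)^[k₂/(k₂−k₁)].
= (0.333/2.59)^(2.59/(2.59−0.333)) = (0.1286)^(1.148) = 0.09500.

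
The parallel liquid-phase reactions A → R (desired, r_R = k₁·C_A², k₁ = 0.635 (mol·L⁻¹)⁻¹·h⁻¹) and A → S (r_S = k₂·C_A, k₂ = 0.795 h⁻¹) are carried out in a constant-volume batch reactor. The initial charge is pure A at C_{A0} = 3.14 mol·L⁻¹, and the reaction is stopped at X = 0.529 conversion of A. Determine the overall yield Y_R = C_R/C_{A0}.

C_A = C_{A0}(1−X) = 1.479 mol·L⁻¹.
Along a PFR/batch, dC_S/dC_A = −r_S/(r_R+r_S) = −k₂/(k₂+k₁·C_A).
Integrating from C_{A0} to C_A: C_S = (0.795/0.635)·ln[(0.795+0.635·3.14)/(0.795+0.635·1.48)] = 1.252·ln(2.789/1.734) = 0.5949 mol·L⁻¹.
Then C_R = (C_{A0}−C_A) − C_S = 1.661 − 0.5949 = 1.066 mol·L⁻¹.
Y_R = C_R/C_{A0} = 1.066/3.14 = 0.340.

0.340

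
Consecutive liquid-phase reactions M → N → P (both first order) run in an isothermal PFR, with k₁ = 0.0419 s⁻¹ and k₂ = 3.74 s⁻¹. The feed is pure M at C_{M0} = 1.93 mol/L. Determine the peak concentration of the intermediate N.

0.0205 mol/L

For a first-order series the maximum intermediate yield is C_{N,max}/C_{M0} = (k₁/k₂)^[k₂/(k₂−k₁)].
= (0.0419/3.74)^(3.74/(3.74−0.0419)) = (0.01120)^(1.011) = 0.01065.
C_{N,max} = 0.01065×1.93 = 0.0205 mol/L.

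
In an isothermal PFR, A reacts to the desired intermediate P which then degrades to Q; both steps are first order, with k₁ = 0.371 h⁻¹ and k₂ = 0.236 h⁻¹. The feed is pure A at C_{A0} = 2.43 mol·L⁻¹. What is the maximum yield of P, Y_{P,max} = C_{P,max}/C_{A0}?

0.453

Evaluating C_P at τ_opt = ln(k₂/k₁)/(k₂−k₁) gives C_{P,max}/C_{A0} = (k₁/k₂)^[k₂/(k₂−k₁)].
= (0.371/0.236)^(0.236/(0.236−0.371)) = (1.572)^(-1.748) = 0.4535.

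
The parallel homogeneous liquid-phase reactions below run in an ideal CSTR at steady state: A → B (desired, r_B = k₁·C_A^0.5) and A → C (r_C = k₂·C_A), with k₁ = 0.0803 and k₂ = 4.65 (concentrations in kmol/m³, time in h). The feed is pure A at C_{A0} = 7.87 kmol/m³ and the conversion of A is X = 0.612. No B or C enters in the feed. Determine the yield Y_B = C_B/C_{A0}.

0.00599

Exit C_A = C_{A0}(1−X) = 7.87×0.388 = 3.054 kmol/m³.
In a CSTR the entire volume is at exit conditions, so r_B = 0.0803×3.054^0.5 = 0.1403 and r_C = 4.65×3.054 = 14.20.
Fraction of consumed A going to B: r_B/(r_B+r_C) = 0.009786.
C_B = 0.009786·C_{A0}·X = 0.009786×7.87×0.612 = 0.0471 kmol/m³; Y_B = C_B/C_{A0} = 0.00599.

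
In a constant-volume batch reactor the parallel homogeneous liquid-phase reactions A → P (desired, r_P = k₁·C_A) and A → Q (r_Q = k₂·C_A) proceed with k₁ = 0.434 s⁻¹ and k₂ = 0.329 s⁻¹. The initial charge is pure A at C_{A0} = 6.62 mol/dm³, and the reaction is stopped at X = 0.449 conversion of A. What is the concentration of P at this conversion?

1.69 mol/dm³

C_A = C_{A0}(1−X) = 3.648 mol/dm³.
Both paths are first order in A, so the instantaneous fraction to P is constant: dC_P/d(−C_A) = k₁/(k₁+k₂) = 0.5688.
C_P = 0.5688·(C_{A0}−C_A) = 0.5688×2.972 = 1.69 mol/dm³.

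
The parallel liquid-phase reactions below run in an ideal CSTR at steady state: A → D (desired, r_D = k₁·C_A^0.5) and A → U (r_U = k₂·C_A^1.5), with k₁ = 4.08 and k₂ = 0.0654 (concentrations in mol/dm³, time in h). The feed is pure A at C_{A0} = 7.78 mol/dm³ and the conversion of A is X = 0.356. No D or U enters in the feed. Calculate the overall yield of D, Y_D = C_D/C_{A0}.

0.330

Exit C_A = C_{A0}(1−X) = 7.78×0.644 = 5.010 mol/dm³.
In a CSTR the entire volume is at exit conditions, so r_D = 4.08×5.010^0.5 = 9.133 and r_U = 0.0654×5.010^1.5 = 0.7335.
Fraction of consumed A going to D: r_D/(r_D+r_U) = 0.9257.
C_D = 0.9257·C_{A0}·X = 0.9257×7.78×0.356 = 2.56 mol/dm³; Y_D = C_D/C_{A0} = 0.330.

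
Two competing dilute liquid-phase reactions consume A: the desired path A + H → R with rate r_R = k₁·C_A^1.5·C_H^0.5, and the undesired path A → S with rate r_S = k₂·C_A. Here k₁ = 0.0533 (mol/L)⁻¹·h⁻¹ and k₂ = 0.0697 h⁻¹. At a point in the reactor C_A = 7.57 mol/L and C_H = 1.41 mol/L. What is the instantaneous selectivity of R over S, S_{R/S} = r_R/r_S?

S_{R/S} = r_R/r_S = (k₁·C_A^1.5·C_H^0.5)/(k₂·C_A) = (k₁/k₂)·C_A^0.5·C_H^0.5.
= (0.0533×7.570^1.5×1.410^0.5) / (0.0697×7.570) = 1.318/0.5276 = 2.50.
Since the desired path is higher order in A, keeping C_A high (PFR or concentrated feed) favours R.

2.50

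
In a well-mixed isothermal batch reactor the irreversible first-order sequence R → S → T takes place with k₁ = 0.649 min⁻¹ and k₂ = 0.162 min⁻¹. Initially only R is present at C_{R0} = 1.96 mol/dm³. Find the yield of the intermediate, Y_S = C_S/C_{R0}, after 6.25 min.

For first-order series with pure R initially, C_S(t) = k₁C_{R0}/(k₂−k₁)·(e^(−k₁t) − e^(−k₂t)).
e^(−k₁t) = e^(−0.649×6.25) = e^(−4.056) = 0.01731; e^(−k₂t) = e^(−1.012) = 0.3633.
C_S = 0.649×1.96/(0.162−0.649) × (0.01731−0.3633) = (-2.612)×(-0.3460) = 0.9037 mol/dm³.
Y_S = C_S/C_{R0} = 0.9037/1.96 = 0.461.

0.461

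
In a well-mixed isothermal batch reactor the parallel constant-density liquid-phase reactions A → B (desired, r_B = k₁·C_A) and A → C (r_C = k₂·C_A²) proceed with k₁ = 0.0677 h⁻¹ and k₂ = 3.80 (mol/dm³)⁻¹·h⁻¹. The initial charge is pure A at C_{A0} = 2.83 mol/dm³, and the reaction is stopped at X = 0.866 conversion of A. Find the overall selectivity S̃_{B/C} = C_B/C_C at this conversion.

0.0145

C_A = C_{A0}(1−X) = 0.3792 mol/dm³.
Along a PFR/batch, dC_B/dC_A = −r_B/(r_B+r_C) = −k₁/(k₁+k₂·C_A).
Integrating from C_{A0} to C_A: C_B = (0.0677/3.80)·ln[(0.0677+3.80·2.83)/(0.0677+3.80·0.379)] = 0.01782·ln(10.82/1.509) = 0.03510 mol/dm³.
C_C = (C_{A0}−C_A)−C_B = 2.416 mol/dm³; S̃_{B/C} = 0.03510/2.416 = 0.0145.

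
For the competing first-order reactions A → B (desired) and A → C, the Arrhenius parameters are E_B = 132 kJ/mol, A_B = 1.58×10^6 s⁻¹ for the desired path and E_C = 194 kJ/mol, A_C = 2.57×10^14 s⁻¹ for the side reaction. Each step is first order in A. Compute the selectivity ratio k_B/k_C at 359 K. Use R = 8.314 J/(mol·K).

6.46

Since both paths have the same order in A, the concentration cancels and S_{B/C} = k_B/k_C = (A_B/A_C)·exp[(E_C−E_B)/(RT)].
(E_C−E_B)/(RT) = (194−132)×10³/(8.314×359) = 62000/2985 = 20.77.
k_B/k_C = (1.58×10^6/2.57×10^14)·exp(20.77) = 6.148×10^-9 × 1.050×10^9 = 6.46.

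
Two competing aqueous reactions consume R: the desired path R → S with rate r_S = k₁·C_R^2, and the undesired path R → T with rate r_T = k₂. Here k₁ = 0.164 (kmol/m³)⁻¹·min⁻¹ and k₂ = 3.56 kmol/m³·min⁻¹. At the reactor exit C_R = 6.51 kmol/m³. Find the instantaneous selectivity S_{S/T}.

1.95

S_{S/T} = r_S/r_T = (k₁·C_R^2)/(k₂) = (k₁/k₂)·C_R^2.
= (0.164×6.510^2) / (3.56) = 6.950/3.560 = 1.95.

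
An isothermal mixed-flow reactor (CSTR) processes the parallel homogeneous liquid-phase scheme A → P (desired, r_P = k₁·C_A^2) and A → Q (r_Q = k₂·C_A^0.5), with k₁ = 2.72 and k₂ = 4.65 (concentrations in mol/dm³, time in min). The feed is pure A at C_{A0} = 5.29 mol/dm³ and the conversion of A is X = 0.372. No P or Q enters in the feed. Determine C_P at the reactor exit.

Exit C_A = C_{A0}(1−X) = 5.29×0.628 = 3.322 mol/dm³.
Rates in a CSTR are evaluated at the outlet concentration: r_P = 2.72×3.322^2 = 30.02, r_Q = 4.65×3.322^0.5 = 8.475.
Fraction of consumed A going to P: r_P/(r_P+r_Q) = 0.7798.
C_P = 0.7798·C_{A0}·X = 0.7798×5.29×0.372 = 1.53 mol/dm³.

1.53 mol/dm³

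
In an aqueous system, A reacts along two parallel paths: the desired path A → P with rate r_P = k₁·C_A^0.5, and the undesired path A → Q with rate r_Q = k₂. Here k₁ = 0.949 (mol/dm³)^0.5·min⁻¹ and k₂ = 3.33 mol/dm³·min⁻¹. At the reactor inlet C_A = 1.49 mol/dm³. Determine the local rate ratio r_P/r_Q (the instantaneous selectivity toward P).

S_{P/Q} = r_P/r_Q = (k₁·C_A^0.5)/(k₂) = (k₁/k₂)·C_A^0.5.
= (0.949×1.490^0.5) / (3.33) = 1.158/3.330 = 0.348.

0.348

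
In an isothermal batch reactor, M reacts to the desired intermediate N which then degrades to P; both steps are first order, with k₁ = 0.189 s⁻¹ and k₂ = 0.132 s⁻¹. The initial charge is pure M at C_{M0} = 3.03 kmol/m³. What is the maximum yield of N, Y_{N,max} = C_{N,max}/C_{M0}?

At the optimum, C_{N,max}/C_{M0} = (k₁/k₂)^[k₂/(k₂−k₁)].
= (0.189/0.132)^(0.132/(0.132−0.189)) = (1.432)^(-2.316) = 0.4355.

0.436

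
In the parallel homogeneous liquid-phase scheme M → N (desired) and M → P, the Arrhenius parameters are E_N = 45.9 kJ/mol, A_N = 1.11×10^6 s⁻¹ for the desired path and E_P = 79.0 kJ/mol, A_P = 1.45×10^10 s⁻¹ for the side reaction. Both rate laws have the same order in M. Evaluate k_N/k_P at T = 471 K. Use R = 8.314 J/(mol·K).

Since both paths have the same order in M, the concentration cancels and S_{N/P} = k_N/k_P = (A_N/A_P)·exp[(E_P−E_N)/(RT)].
(E_P−E_N)/(RT) = (79.0−45.9)×10³/(8.314×471) = 33100/3916 = 8.453.
k_N/k_P = (1.11×10^6/1.45×10^10)·exp(8.453) = 7.655×10^-5 × 4688 = 0.359.
Since E_N < E_P, lowering the temperature improves selectivity toward N.

0.359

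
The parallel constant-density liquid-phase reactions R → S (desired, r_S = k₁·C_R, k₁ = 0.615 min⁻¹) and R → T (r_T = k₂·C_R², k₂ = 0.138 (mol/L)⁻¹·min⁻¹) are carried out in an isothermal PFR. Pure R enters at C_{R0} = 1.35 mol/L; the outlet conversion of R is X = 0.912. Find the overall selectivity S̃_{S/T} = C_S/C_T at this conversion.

6.28

C_R = C_{R0}(1−X) = 0.1188 mol/L.
Along a PFR/batch, dC_S/dC_R = −r_S/(r_S+r_T) = −k₁/(k₁+k₂·C_R).
Integrating from C_{R0} to C_R: C_S = (0.615/0.138)·ln[(0.615+0.138·1.35)/(0.615+0.138·0.119)] = 4.457·ln(0.8013/0.6314) = 1.062 mol/L.
C_T = (C_{R0}−C_R)−C_S = 0.1692 mol/L; S̃_{S/T} = 1.062/0.1692 = 6.28.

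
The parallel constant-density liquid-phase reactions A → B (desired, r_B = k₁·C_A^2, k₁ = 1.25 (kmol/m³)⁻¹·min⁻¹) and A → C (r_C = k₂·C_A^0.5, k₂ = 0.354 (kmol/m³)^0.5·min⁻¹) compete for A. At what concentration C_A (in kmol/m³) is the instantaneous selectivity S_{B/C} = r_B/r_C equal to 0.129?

0.110 kmol/m³

S_{B/C} = (k₁/k₂)·C_A^1.5 ⇒ C_A = (S·k₂/k₁)^(1/1.5).
= (0.129×0.354/1.25)^(0.6667) = (0.03653)^(0.6667) = 0.110 kmol/m³.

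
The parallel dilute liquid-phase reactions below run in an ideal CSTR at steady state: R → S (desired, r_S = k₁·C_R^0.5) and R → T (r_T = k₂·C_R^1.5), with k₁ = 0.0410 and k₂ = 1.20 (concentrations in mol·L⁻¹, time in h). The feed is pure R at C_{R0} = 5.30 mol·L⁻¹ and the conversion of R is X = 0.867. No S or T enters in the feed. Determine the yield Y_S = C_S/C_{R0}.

0.0401

Exit C_R = C_{R0}(1−X) = 5.30×0.133 = 0.7049 mol·L⁻¹.
A CSTR operates uniformly at the exit composition, giving r_S = 0.03442 and r_T = 0.7102 (each k·C_R^n at C_R = 0.7049).
Fraction of consumed R going to S: r_S/(r_S+r_T) = 0.04623.
C_S = 0.04623·C_{R0}·X = 0.04623×5.30×0.867 = 0.212 mol·L⁻¹; Y_S = C_S/C_{R0} = 0.0401.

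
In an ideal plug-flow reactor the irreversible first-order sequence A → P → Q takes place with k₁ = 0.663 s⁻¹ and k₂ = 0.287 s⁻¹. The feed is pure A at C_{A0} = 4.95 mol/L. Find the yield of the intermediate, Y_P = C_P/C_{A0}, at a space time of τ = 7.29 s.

0.204

The intermediate concentration in a first-order A→B→C sequence is C_P = k₁C_{A0}(e^(−k₁τ) − e^(−k₂τ))/(k₂−k₁).
e^(−k₁τ) = e^(−0.663×7.29) = e^(−4.833) = 0.007960; e^(−k₂τ) = e^(−2.092) = 0.1234.
C_P = 0.663×4.95/(0.287−0.663) × (0.007960−0.1234) = (-8.728)×(-0.1155) = 1.008 mol/L.
Y_P = C_P/C_{A0} = 1.008/4.95 = 0.204.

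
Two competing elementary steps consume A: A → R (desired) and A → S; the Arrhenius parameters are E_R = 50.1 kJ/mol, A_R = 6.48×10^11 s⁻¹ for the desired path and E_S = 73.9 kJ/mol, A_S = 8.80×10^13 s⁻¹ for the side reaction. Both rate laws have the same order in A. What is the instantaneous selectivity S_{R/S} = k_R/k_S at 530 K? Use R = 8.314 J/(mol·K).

With equal orders, S_{R/S} = k_R/k_S = (A_R/A_S)·exp[(E_S−E_R)/(RT)].
(E_S−E_R)/(RT) = (73.9−50.1)×10³/(8.314×530) = 23800/4406 = 5.401.
k_R/k_S = (6.48×10^11/8.80×10^13)·exp(5.401) = 0.007364 × 221.7 = 1.63.
Since E_R < E_S, lowering the temperature improves selectivity toward R.

1.63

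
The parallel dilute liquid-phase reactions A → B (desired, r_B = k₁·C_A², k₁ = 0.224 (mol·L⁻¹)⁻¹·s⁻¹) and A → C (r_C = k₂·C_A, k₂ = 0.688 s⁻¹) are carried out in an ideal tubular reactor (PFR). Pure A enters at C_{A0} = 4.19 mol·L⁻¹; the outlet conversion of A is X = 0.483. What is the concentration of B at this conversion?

C_A = C_{A0}(1−X) = 2.166 mol·L⁻¹.
Along a PFR/batch, dC_C/dC_A = −r_C/(r_B+r_C) = −k₂/(k₂+k₁·C_A).
Integrating from C_{A0} to C_A: C_C = (0.688/0.224)·ln[(0.688+0.224·4.19)/(0.688+0.224·2.17)] = 3.071·ln(1.627/1.173) = 1.003 mol·L⁻¹.
Then C_B = (C_{A0}−C_A) − C_C = 2.024 − 1.003 = 1.020 mol·L⁻¹.

1.02 mol·L⁻¹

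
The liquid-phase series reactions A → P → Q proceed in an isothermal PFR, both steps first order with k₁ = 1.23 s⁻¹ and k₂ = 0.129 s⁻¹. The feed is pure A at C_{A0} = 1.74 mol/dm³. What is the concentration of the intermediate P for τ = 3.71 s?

Solving the coupled first-order balances gives C_P(τ) = [k₁/(k₂−k₁)]·C_{A0}·(e^(−k₁τ) − e^(−k₂τ)).
e^(−k₁τ) = e^(−1.23×3.71) = e^(−4.563) = 0.01043; e^(−k₂τ) = e^(−0.4786) = 0.6197.
C_P = 1.23×1.74/(0.129−1.23) × (0.01043−0.6197) = (-1.944)×(-0.6092) = 1.184 mol/dm³.

1.18 mol/dm³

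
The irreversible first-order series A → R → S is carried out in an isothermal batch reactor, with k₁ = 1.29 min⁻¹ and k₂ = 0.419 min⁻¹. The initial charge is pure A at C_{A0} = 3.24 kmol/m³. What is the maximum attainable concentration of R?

For a first-order series the maximum intermediate yield is C_{R,max}/C_{A0} = (k₁/k₂)^[k₂/(k₂−k₁)].
= (1.29/0.419)^(0.419/(0.419−1.29)) = (3.079)^(-0.4811) = 0.5822.
C_{R,max} = 0.5822×3.24 = 1.89 kmol/m³.

1.89 kmol/m³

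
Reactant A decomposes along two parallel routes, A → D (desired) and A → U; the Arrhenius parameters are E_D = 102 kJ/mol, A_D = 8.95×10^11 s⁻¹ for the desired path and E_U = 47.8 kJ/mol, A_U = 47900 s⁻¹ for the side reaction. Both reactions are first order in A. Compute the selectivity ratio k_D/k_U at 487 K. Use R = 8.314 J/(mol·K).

28.7

k_D/k_U = (A_D/A_U)·exp[−(E_D−E_U)/(RT)] = (A_D/A_U)·exp[(E_U−E_D)/(RT)].
(E_U−E_D)/(RT) = (47.8−102)×10³/(8.314×487) = -54200/4049 = -13.39.
k_D/k_U = (8.95×10^11/47900)·exp(-13.39) = 1.868×10^7 × 1.536×10^-6 = 28.7.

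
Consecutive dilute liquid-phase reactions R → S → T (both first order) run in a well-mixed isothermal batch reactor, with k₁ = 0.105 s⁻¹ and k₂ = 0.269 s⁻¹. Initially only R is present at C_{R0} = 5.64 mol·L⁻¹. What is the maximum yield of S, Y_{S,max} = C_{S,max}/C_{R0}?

For a first-order series the maximum intermediate yield is C_{S,max}/C_{R0} = (k₁/k₂)^[k₂/(k₂−k₁)].
= (0.105/0.269)^(0.269/(0.269−0.105)) = (0.3903)^(1.640) = 0.2137.

0.214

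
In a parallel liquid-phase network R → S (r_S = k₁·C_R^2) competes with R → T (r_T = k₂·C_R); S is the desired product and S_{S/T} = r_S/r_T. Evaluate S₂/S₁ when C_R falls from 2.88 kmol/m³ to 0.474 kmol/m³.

S_{S/T} = (k₁/k₂)·C_R, so S₂/S₁ = (C_{R,2}/C_{R,1}).
= 0.474/2.88 = 0.165.

0.165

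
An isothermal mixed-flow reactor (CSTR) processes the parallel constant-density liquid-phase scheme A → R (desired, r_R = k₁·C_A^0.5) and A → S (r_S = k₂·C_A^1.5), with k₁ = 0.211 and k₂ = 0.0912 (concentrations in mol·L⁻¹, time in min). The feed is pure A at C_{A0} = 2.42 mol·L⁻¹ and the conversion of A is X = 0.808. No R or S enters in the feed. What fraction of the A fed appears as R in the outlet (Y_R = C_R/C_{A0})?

0.673

Exit C_A = C_{A0}(1−X) = 2.42×0.192 = 0.4646 mol·L⁻¹.
A CSTR operates uniformly at the exit composition, giving r_R = 0.1438 and r_S = 0.02888 (each k·C_A^n at C_A = 0.4646).
Fraction of consumed A going to R: r_R/(r_R+r_S) = 0.8328.
C_R = 0.8328·C_{A0}·X = 0.8328×2.42×0.808 = 1.63 mol·L⁻¹; Y_R = C_R/C_{A0} = 0.673.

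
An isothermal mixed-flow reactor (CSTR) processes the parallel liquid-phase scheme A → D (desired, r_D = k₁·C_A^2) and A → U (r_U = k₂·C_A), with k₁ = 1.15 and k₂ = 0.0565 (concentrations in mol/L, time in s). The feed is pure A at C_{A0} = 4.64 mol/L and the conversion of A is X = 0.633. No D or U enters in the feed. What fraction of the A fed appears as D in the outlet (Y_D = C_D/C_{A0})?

0.615

Exit C_A = C_{A0}(1−X) = 4.64×0.367 = 1.703 mol/L.
In a CSTR the entire volume is at exit conditions, so r_D = 1.15×1.703^2 = 3.335 and r_U = 0.0565×1.703 = 0.09621.
Fraction of consumed A going to D: r_D/(r_D+r_U) = 0.9720.
C_D = 0.9720·C_{A0}·X = 0.9720×4.64×0.633 = 2.85 mol/L; Y_D = C_D/C_{A0} = 0.615.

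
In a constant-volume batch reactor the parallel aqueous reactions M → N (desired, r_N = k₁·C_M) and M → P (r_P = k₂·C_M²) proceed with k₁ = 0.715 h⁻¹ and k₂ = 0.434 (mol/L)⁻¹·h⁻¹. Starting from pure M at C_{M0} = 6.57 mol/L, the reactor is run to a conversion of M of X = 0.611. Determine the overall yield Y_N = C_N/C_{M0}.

0.168

C_M = C_{M0}(1−X) = 2.556 mol/L.
Along a PFR/batch, dC_N/dC_M = −r_N/(r_N+r_P) = −k₁/(k₁+k₂·C_M).
Integrating from C_{M0} to C_M: C_N = (0.715/0.434)·ln[(0.715+0.434·6.57)/(0.715+0.434·2.56)] = 1.647·ln(3.566/1.824) = 1.104 mol/L.
Y_N = C_N/C_{M0} = 1.104/6.57 = 0.168.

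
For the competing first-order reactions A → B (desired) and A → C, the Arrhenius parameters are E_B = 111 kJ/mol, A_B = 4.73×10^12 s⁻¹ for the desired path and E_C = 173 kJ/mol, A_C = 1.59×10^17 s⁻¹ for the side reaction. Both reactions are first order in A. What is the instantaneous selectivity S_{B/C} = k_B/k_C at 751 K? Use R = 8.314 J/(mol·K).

0.611

k_B/k_C = (A_B/A_C)·exp[−(E_B−E_C)/(RT)] = (A_B/A_C)·exp[(E_C−E_B)/(RT)].
(E_C−E_B)/(RT) = (173−111)×10³/(8.314×751) = 62000/6244 = 9.930.
k_B/k_C = (4.73×10^12/1.59×10^17)·exp(9.930) = 2.975×10^-5 × 20534 = 0.611.
Since E_B < E_C, lowering the temperature improves selectivity toward B.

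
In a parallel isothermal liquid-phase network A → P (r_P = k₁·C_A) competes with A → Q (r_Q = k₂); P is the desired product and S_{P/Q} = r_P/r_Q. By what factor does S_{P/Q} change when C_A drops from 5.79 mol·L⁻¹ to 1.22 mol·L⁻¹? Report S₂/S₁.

0.211

S_{P/Q} = (k₁/k₂)·C_A, so S₂/S₁ = (C_{A,2}/C_{A,1}).
= 1.22/5.79 = 0.211.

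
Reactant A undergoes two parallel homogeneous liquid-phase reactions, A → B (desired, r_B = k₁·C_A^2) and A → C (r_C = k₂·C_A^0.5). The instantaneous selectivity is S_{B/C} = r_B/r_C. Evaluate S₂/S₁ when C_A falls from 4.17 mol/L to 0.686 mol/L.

S_{B/C} = (k₁/k₂)·C_A^1.5, so S₂/S₁ = (C_{A,2}/C_{A,1})^1.5.
= (0.686/4.17)^1.5 = (0.1645)^1.5 = 0.0667.

0.0667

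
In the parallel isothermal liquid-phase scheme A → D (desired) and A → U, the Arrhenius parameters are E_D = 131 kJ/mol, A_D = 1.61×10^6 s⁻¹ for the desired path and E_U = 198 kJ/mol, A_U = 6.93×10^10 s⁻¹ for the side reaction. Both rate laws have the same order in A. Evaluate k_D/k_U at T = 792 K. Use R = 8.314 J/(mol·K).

With equal orders, S_{D/U} = k_D/k_U = (A_D/A_U)·exp[(E_U−E_D)/(RT)].
(E_U−E_D)/(RT) = (198−131)×10³/(8.314×792) = 67000/6585 = 10.18.
k_D/k_U = (1.61×10^6/6.93×10^10)·exp(10.18) = 2.323×10^-5 × 26242 = 0.610.
Since E_D < E_U, lowering the temperature improves selectivity toward D.

0.610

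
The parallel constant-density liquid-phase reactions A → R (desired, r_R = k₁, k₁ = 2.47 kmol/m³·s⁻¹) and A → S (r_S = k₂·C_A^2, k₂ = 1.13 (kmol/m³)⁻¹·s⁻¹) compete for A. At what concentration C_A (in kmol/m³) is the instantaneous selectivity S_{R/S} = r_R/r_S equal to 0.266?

S_{R/S} = (k₁/k₂)·C_A^-2 ⇒ C_A = (S·k₂/k₁)^(-0.5).
= (0.266×1.13/2.47)^(-0.5) = (0.1217)^(-0.5) = 2.87 kmol/m³.

2.87 kmol/m³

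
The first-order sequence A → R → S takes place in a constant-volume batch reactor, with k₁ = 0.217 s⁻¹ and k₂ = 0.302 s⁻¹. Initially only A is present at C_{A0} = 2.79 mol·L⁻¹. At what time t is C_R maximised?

The intermediate peaks when r₁ = r₂, i.e. k₁e^(−k₁t) = k₂e^(−k₂t), giving t_opt = ln(k₂/k₁)/(k₂−k₁).
= ln(0.302/0.217)/(0.302−0.217) = ln(1.392)/0.08500 = 0.3305/0.08500 = 3.89 s.

3.89 s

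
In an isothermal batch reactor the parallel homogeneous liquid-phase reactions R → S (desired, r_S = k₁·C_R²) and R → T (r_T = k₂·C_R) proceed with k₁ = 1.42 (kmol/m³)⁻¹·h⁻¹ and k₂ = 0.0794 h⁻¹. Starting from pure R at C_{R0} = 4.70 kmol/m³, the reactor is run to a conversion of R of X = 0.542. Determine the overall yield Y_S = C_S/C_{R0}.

0.533

C_R = C_{R0}(1−X) = 2.153 kmol/m³.
Along a PFR/batch, dC_T/dC_R = −r_T/(r_S+r_T) = −k₂/(k₂+k₁·C_R).
Integrating from C_{R0} to C_R: C_T = (0.0794/1.42)·ln[(0.0794+1.42·4.70)/(0.0794+1.42·2.15)] = 0.05592·ln(6.753/3.136) = 0.04289 kmol/m³.
Then C_S = (C_{R0}−C_R) − C_T = 2.547 − 0.04289 = 2.505 kmol/m³.
Y_S = C_S/C_{R0} = 2.505/4.70 = 0.533.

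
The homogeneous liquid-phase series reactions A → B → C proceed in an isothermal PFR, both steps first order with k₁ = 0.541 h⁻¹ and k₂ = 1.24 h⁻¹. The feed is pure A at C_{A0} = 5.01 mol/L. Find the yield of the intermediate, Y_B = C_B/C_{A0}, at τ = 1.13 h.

0.229

The intermediate concentration in a first-order A→B→C sequence is C_B = k₁C_{A0}(e^(−k₁τ) − e^(−k₂τ))/(k₂−k₁).
e^(−k₁τ) = e^(−0.541×1.13) = e^(−0.6113) = 0.5426; e^(−k₂τ) = e^(−1.401) = 0.2463.
C_B = 0.541×5.01/(1.24−0.541) × (0.5426−0.2463) = 3.878×0.2963 = 1.149 mol/L.
Y_B = C_B/C_{A0} = 1.149/5.01 = 0.229.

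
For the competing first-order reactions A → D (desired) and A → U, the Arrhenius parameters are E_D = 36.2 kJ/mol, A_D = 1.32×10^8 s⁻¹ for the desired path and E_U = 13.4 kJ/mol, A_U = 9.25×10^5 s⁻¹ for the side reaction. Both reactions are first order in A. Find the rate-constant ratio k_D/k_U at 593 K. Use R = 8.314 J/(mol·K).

1.40

With equal orders, S_{D/U} = k_D/k_U = (A_D/A_U)·exp[(E_U−E_D)/(RT)].
(E_U−E_D)/(RT) = (13.4−36.2)×10³/(8.314×593) = -22800/4930 = -4.625.
k_D/k_U = (1.32×10^8/9.25×10^5)·exp(-4.625) = 142.7 × 0.009808 = 1.40.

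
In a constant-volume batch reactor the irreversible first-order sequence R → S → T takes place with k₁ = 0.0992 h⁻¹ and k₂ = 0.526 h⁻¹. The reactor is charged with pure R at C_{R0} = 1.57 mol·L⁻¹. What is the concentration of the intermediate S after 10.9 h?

Solving the coupled first-order balances gives C_S(t) = [k₁/(k₂−k₁)]·C_{R0}·(e^(−k₁t) − e^(−k₂t)).
e^(−k₁t) = e^(−0.0992×10.9) = e^(−1.081) = 0.3392; e^(−k₂t) = e^(−5.733) = 0.003236.
C_S = 0.0992×1.57/(0.526−0.0992) × (0.3392−0.003236) = 0.3649×0.3359 = 0.1226 mol·L⁻¹.

0.123 mol·L⁻¹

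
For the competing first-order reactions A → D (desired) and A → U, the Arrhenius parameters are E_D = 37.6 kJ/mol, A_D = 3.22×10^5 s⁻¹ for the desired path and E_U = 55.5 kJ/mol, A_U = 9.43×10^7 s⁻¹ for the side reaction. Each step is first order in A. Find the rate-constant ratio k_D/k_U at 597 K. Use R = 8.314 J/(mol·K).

0.126

With equal orders, S_{D/U} = k_D/k_U = (A_D/A_U)·exp[(E_U−E_D)/(RT)].
(E_U−E_D)/(RT) = (55.5−37.6)×10³/(8.314×597) = 17900/4963 = 3.606.
k_D/k_U = (3.22×10^5/9.43×10^7)·exp(3.606) = 0.003415 × 36.83 = 0.126.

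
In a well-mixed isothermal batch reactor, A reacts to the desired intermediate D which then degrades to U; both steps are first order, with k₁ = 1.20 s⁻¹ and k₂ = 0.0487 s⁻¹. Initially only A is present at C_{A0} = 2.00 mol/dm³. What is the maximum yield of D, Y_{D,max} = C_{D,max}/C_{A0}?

For a first-order series the maximum intermediate yield is C_{D,max}/C_{A0} = (k₁/k₂)^[k₂/(k₂−k₁)].
= (1.20/0.0487)^(0.0487/(0.0487−1.20)) = (24.64)^(-0.04230) = 0.8732.

0.873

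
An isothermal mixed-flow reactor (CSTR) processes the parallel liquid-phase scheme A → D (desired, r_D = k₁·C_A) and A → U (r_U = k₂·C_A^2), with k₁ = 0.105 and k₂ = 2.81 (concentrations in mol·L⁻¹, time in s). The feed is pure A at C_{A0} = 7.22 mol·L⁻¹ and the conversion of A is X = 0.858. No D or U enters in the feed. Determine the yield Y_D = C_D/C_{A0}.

Exit C_A = C_{A0}(1−X) = 7.22×0.142 = 1.025 mol·L⁻¹.
A CSTR operates uniformly at the exit composition, giving r_D = 0.1077 and r_U = 2.954 (each k·C_A^n at C_A = 1.025).
Fraction of consumed A going to D: r_D/(r_D+r_U) = 0.03516.
C_D = 0.03516·C_{A0}·X = 0.03516×7.22×0.858 = 0.218 mol·L⁻¹; Y_D = C_D/C_{A0} = 0.0302.

0.0302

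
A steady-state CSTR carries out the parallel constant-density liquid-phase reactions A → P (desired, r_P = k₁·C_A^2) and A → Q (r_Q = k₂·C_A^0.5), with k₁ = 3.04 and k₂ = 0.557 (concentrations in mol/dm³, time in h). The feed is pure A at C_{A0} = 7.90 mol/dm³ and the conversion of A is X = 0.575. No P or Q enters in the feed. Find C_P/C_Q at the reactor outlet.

33.6

Exit C_A = C_{A0}(1−X) = 7.90×0.425 = 3.358 mol/dm³.
A CSTR operates uniformly at the exit composition, giving r_P = 34.27 and r_Q = 1.021 (each k·C_A^n at C_A = 3.358).
Overall selectivity = C_P/C_Q = r_Pτ/(r_Qτ) = r_P/r_Q = 33.6.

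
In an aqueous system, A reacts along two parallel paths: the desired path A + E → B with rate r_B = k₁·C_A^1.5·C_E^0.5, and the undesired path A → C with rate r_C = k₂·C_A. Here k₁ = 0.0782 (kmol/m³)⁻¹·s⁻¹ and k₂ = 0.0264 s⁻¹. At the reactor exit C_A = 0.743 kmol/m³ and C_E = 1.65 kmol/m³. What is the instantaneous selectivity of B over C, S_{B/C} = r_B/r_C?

3.28

S_{B/C} = r_B/r_C = (k₁·C_A^1.5·C_E^0.5)/(k₂·C_A) = (k₁/k₂)·C_A^0.5·C_E^0.5.
= (0.0782×0.7430^1.5×1.650^0.5) / (0.0264×0.7430) = 0.06433/0.01962 = 3.28.
Since the desired path is higher order in A, keeping C_A high (PFR or concentrated feed) favours B.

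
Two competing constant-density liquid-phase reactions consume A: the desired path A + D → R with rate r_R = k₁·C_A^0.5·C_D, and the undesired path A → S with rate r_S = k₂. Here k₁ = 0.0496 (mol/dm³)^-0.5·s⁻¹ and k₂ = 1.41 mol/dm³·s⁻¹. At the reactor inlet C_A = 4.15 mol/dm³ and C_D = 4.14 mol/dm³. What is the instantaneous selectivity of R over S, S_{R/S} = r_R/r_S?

0.297

S_{R/S} = r_R/r_S = (k₁·C_A^0.5·C_D)/(k₂) = (k₁/k₂)·C_A^0.5·C_D.
= (0.0496×4.150^0.5×4.140) / (1.41) = 0.4183/1.410 = 0.297.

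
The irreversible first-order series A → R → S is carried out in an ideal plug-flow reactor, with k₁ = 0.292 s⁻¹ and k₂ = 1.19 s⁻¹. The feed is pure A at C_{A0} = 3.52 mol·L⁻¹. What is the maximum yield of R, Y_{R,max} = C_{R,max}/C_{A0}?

0.155

For a first-order series the maximum intermediate yield is C_{R,max}/C_{A0} = (k₁/k₂)^[k₂/(k₂−k₁)].
= (0.292/1.19)^(1.19/(1.19−0.292)) = (0.2454)^(1.325) = 0.1554.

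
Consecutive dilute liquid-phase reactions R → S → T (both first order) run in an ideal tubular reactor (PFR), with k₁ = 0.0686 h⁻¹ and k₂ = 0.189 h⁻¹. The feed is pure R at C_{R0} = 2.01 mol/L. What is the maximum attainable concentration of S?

0.410 mol/L

Evaluating C_S at τ_opt = ln(k₂/k₁)/(k₂−k₁) gives C_{S,max}/C_{R0} = (k₁/k₂)^[k₂/(k₂−k₁)].
= (0.0686/0.189)^(0.189/(0.189−0.0686)) = (0.3630)^(1.570) = 0.2037.
C_{S,max} = 0.2037×2.01 = 0.410 mol/L.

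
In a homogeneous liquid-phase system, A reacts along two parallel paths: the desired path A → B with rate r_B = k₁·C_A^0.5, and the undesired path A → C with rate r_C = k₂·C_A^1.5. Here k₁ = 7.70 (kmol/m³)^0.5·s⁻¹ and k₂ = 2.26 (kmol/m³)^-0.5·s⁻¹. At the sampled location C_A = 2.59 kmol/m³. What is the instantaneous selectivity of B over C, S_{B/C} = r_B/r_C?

S_{B/C} = r_B/r_C = (k₁·C_A^0.5)/(k₂·C_A^1.5) = (k₁/k₂)·C_A⁻¹.
= (7.70×2.590^0.5) / (2.26×2.590^1.5) = 12.39/9.420 = 1.32.
The undesired path is higher order in A, so low C_A (CSTR or dilute feed) favours B.

1.32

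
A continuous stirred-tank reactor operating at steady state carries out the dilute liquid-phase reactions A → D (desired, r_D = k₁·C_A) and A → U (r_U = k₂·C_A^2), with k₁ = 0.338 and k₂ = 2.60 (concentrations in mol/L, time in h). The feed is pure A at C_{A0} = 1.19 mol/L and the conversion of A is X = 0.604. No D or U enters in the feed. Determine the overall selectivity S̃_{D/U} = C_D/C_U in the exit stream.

Exit C_A = C_{A0}(1−X) = 1.19×0.396 = 0.4712 mol/L.
In a CSTR the entire volume is at exit conditions, so r_D = 0.338×0.4712 = 0.1593 and r_U = 2.60×0.4712^2 = 0.5774.
Overall selectivity = C_D/C_U = r_Dτ/(r_Uτ) = r_D/r_U = 0.276.

0.276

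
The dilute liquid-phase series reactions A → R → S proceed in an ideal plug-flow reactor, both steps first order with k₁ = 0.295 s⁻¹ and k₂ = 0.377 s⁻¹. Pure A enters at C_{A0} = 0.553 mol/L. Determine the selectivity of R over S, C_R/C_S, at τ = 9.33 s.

0.151

For first-order series with pure A initially, C_R(τ) = k₁C_{A0}/(k₂−k₁)·(e^(−k₁τ) − e^(−k₂τ)).
e^(−k₁τ) = e^(−0.295×9.33) = e^(−2.752) = 0.06378; e^(−k₂τ) = e^(−3.517) = 0.02968.
C_R = 0.295×0.553/(0.377−0.295) × (0.06378−0.02968) = 1.989×0.03410 = 0.06784 mol/L.
C_A = C_{A0}e^(−k₁τ) = 0.03527 mol/L, so C_S = C_{A0}−C_A−C_R = 0.4499 mol/L; C_R/C_S = 0.151.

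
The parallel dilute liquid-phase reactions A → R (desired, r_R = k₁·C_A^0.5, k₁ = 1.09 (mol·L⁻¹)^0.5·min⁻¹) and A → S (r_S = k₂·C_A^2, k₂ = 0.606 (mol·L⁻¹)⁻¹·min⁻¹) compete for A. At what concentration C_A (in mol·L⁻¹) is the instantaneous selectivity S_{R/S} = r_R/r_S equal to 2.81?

S_{R/S} = (k₁/k₂)·C_A^-1.5 ⇒ C_A = (S·k₂/k₁)^(1/(-1.5)).
= (2.81×0.606/1.09)^(-0.6667) = (1.562)^(-0.6667) = 0.743 mol·L⁻¹.

0.743 mol·L⁻¹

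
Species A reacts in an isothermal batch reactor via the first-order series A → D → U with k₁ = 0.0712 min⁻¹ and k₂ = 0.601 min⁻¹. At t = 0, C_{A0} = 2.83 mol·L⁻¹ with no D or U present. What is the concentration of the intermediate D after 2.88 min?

For first-order series with pure A initially, C_D(t) = k₁C_{A0}/(k₂−k₁)·(e^(−k₁t) − e^(−k₂t)).
e^(−k₁t) = e^(−0.0712×2.88) = e^(−0.2051) = 0.8146; e^(−k₂t) = e^(−1.731) = 0.1771.
C_D = 0.0712×2.83/(0.601−0.0712) × (0.8146−0.1771) = 0.3803×0.6375 = 0.2424 mol·L⁻¹.

0.242 mol·L⁻¹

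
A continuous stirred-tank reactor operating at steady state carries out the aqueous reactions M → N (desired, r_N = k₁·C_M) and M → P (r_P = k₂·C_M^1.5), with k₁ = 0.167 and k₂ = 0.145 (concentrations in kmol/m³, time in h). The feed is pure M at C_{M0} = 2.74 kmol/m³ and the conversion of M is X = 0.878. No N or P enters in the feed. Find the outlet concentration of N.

Exit C_M = C_{M0}(1−X) = 2.74×0.122 = 0.3343 kmol/m³.
In a CSTR the entire volume is at exit conditions, so r_N = 0.167×0.3343 = 0.05582 and r_P = 0.145×0.3343^1.5 = 0.02802.
Fraction of consumed M going to N: r_N/(r_N+r_P) = 0.6658.
C_N = 0.6658·C_{M0}·X = 0.6658×2.74×0.878 = 1.60 kmol/m³.

1.60 kmol/m³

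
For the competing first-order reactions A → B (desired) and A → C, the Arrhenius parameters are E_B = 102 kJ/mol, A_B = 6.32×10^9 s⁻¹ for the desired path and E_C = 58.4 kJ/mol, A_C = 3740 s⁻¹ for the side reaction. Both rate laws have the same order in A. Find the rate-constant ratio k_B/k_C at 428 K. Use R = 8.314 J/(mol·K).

8.06

k_B/k_C = (A_B/A_C)·exp[−(E_B−E_C)/(RT)] = (A_B/A_C)·exp[(E_C−E_B)/(RT)].
(E_C−E_B)/(RT) = (58.4−102)×10³/(8.314×428) = -43600/3558 = -12.25.
k_B/k_C = (6.32×10^9/3740)·exp(-12.25) = 1.690×10^6 × 4.772×10^-6 = 8.06.
Since E_B > E_C, raising the temperature improves selectivity toward B.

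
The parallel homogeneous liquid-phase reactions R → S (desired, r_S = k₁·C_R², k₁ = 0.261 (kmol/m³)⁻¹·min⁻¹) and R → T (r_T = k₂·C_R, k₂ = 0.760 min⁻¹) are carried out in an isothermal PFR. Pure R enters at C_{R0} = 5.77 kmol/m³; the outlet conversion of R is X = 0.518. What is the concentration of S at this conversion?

1.76 kmol/m³

C_R = C_{R0}(1−X) = 2.781 kmol/m³.
Along a PFR/batch, dC_T/dC_R = −r_T/(r_S+r_T) = −k₂/(k₂+k₁·C_R).
Integrating from C_{R0} to C_R: C_T = (0.760/0.261)·ln[(0.760+0.261·5.77)/(0.760+0.261·2.78)] = 2.912·ln(2.266/1.486) = 1.229 kmol/m³.
Then C_S = (C_{R0}−C_R) − C_T = 2.989 − 1.229 = 1.760 kmol/m³.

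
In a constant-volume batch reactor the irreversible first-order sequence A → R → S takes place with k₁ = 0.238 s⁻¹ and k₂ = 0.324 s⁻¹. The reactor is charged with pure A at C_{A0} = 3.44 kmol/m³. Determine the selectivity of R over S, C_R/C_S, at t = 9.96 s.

0.196

The intermediate concentration in a first-order A→B→C sequence is C_R = k₁C_{A0}(e^(−k₁t) − e^(−k₂t))/(k₂−k₁).
e^(−k₁t) = e^(−0.238×9.96) = e^(−2.370) = 0.09344; e^(−k₂t) = e^(−3.227) = 0.03967.
C_R = 0.238×3.44/(0.324−0.238) × (0.09344−0.03967) = 9.520×0.05376 = 0.5118 kmol/m³.
C_A = C_{A0}e^(−k₁t) = 0.3214 kmol/m³, so C_S = C_{A0}−C_A−C_R = 2.607 kmol/m³; C_R/C_S = 0.196.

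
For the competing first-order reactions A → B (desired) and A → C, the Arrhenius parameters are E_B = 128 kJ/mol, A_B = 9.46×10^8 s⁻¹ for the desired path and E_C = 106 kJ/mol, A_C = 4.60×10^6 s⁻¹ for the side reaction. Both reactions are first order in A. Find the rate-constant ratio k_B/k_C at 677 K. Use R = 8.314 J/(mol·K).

4.13

k_B/k_C = (A_B/A_C)·exp[−(E_B−E_C)/(RT)] = (A_B/A_C)·exp[(E_C−E_B)/(RT)].
(E_C−E_B)/(RT) = (106−128)×10³/(8.314×677) = -22000/5629 = -3.909.
k_B/k_C = (9.46×10^8/4.60×10^6)·exp(-3.909) = 205.7 × 0.02007 = 4.13.
Since E_B > E_C, raising the temperature improves selectivity toward B.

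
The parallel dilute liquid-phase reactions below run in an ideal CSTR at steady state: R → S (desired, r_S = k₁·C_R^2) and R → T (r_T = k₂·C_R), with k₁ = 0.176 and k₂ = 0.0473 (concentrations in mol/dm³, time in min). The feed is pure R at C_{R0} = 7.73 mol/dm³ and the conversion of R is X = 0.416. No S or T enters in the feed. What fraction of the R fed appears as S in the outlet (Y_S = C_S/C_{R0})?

Exit C_R = C_{R0}(1−X) = 7.73×0.584 = 4.514 mol/dm³.
Rates in a CSTR are evaluated at the outlet concentration: r_S = 0.176×4.514^2 = 3.587, r_T = 0.0473×4.514 = 0.2135.
Fraction of consumed R going to S: r_S/(r_S+r_T) = 0.9438.
C_S = 0.9438·C_{R0}·X = 0.9438×7.73×0.416 = 3.03 mol/dm³; Y_S = C_S/C_{R0} = 0.393.

0.393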